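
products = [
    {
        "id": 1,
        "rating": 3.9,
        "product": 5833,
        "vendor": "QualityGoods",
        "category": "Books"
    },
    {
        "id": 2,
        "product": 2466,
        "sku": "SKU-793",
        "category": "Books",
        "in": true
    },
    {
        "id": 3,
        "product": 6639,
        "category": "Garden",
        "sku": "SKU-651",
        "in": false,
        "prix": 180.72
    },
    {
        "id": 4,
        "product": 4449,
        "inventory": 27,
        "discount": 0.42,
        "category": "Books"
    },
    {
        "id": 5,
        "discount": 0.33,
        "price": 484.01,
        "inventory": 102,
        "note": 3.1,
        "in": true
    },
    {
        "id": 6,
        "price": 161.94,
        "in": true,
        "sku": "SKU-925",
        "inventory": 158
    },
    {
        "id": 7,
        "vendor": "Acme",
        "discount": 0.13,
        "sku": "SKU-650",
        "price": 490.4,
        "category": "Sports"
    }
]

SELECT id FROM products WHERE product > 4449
[1, 3]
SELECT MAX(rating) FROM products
3.9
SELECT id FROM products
[1, 2, 3, 4, 5, 6, 7]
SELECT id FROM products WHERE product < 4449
[2]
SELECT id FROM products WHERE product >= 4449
[1, 3, 4]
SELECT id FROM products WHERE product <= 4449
[2, 4]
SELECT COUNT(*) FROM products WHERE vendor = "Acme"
1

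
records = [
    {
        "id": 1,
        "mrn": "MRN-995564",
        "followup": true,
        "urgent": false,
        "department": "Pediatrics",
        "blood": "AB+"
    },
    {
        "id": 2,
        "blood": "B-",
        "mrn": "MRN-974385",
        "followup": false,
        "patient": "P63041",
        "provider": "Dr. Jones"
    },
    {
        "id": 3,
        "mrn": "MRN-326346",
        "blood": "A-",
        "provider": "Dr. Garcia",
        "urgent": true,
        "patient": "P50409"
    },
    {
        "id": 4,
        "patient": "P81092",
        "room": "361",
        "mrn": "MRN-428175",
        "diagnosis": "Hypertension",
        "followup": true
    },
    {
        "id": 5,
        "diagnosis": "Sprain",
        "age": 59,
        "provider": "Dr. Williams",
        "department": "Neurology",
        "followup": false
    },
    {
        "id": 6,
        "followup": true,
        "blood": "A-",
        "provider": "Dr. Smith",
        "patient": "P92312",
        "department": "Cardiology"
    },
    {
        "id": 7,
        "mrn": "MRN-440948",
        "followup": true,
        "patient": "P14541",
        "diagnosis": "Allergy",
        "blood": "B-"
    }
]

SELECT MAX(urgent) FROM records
True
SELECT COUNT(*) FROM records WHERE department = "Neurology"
1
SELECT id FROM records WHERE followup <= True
[1, 2, 4, 5, 6, 7]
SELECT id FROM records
[1, 2, 3, 4, 5, 6, 7]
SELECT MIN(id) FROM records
1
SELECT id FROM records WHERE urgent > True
[]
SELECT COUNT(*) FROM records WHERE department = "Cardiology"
1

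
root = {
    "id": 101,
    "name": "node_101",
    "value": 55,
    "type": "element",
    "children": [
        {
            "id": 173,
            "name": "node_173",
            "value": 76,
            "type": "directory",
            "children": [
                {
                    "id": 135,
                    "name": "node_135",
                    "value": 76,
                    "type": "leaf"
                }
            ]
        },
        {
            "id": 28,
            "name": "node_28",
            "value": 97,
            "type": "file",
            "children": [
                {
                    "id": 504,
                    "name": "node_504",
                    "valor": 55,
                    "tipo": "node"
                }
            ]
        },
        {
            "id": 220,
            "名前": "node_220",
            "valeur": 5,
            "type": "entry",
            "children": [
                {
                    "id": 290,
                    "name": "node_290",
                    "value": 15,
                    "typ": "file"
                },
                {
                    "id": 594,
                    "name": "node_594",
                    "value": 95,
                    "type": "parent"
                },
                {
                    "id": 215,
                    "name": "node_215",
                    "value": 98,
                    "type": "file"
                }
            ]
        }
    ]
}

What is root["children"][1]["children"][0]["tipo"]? "node"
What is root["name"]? "node_101"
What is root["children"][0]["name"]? "node_173"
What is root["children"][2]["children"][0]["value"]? 15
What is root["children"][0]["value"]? 76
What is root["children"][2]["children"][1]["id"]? 594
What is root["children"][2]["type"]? "entry"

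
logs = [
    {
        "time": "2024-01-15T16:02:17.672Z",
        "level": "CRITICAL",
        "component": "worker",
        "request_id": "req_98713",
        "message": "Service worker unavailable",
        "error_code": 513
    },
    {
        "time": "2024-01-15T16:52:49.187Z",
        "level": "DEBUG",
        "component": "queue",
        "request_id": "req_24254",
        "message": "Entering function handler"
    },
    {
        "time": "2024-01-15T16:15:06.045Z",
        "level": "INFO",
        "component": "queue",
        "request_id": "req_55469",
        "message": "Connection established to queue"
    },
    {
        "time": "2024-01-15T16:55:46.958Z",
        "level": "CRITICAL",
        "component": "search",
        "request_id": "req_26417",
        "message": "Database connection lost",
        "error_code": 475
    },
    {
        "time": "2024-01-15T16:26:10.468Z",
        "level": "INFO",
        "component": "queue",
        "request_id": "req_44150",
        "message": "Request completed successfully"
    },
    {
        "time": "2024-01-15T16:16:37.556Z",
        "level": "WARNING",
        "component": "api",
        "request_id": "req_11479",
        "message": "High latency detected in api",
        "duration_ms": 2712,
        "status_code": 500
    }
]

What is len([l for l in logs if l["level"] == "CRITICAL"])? 2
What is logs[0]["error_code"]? 513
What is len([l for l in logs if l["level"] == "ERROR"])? 0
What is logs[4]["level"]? "INFO"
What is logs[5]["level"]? "WARNING"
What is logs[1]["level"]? "DEBUG"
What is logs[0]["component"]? "worker"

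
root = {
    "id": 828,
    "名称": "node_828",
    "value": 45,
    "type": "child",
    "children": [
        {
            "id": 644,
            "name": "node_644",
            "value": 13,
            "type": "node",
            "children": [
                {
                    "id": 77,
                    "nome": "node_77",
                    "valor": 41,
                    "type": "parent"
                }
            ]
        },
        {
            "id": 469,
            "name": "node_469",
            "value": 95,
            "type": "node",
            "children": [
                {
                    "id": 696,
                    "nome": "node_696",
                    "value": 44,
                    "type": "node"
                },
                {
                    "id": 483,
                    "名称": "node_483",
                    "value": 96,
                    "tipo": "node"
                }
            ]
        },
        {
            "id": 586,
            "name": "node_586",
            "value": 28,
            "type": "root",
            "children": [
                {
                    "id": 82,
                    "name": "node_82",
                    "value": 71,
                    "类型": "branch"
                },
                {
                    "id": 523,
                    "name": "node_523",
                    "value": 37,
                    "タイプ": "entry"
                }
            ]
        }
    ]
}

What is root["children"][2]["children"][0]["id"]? 82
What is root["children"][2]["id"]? 586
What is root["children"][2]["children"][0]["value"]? 71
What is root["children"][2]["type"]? "root"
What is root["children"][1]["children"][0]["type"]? "node"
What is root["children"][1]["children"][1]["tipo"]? "node"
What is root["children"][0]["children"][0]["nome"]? "node_77"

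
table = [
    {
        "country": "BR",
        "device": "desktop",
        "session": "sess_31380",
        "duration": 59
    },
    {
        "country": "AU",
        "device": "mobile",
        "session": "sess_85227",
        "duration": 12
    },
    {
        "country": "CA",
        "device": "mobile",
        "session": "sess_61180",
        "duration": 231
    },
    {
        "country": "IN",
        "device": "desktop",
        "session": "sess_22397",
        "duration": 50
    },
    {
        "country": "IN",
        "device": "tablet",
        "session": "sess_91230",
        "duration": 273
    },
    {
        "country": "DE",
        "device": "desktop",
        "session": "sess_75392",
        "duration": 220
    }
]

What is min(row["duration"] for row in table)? 12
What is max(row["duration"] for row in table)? 273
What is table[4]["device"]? "tablet"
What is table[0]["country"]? "BR"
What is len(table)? 6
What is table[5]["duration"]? 220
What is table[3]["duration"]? 50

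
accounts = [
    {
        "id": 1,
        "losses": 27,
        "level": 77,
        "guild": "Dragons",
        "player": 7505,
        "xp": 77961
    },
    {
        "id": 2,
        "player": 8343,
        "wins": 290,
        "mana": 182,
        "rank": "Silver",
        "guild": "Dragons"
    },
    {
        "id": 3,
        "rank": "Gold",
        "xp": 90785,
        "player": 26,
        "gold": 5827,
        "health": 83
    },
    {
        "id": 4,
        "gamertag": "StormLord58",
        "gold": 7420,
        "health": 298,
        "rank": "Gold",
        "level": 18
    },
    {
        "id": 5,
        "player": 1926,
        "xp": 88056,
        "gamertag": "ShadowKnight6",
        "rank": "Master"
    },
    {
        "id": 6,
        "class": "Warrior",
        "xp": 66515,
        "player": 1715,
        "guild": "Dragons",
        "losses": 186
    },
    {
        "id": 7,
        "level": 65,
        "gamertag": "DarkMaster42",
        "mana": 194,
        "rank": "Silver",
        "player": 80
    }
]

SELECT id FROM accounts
[1, 2, 3, 4, 5, 6, 7]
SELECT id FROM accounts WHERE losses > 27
[6]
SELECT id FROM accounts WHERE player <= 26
[3]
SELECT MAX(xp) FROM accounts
90785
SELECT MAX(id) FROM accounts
7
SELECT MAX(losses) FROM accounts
186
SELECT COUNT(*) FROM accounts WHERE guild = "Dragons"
3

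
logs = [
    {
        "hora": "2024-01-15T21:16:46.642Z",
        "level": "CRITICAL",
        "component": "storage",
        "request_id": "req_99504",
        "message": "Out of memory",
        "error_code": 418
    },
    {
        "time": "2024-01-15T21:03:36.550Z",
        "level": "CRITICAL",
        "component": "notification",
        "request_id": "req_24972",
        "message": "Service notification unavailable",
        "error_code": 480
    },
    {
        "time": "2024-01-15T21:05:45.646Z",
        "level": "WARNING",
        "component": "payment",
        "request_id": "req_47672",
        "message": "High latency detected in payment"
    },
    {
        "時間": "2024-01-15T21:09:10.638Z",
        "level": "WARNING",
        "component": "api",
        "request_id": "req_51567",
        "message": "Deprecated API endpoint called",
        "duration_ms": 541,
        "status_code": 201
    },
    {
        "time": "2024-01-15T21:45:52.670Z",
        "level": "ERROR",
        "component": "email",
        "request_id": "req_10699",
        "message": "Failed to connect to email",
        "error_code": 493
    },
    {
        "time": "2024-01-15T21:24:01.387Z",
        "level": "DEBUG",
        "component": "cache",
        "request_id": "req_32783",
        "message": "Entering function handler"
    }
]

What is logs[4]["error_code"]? 493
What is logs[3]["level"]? "WARNING"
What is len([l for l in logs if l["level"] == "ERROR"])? 1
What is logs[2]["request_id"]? "req_47672"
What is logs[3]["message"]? "Deprecated API endpoint called"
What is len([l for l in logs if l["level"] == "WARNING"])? 2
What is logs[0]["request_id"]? "req_99504"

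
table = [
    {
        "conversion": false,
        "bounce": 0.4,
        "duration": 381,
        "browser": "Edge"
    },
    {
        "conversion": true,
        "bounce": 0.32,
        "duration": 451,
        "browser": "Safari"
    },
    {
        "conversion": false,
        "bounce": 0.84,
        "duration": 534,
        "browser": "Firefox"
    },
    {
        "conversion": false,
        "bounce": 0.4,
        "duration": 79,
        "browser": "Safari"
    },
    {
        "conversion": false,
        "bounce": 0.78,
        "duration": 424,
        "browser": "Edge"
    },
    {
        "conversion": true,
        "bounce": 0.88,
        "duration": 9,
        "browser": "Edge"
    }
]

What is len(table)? 6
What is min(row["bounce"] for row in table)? 0.32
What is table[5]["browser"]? "Edge"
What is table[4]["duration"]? 424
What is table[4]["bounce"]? 0.78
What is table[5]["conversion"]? True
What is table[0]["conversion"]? False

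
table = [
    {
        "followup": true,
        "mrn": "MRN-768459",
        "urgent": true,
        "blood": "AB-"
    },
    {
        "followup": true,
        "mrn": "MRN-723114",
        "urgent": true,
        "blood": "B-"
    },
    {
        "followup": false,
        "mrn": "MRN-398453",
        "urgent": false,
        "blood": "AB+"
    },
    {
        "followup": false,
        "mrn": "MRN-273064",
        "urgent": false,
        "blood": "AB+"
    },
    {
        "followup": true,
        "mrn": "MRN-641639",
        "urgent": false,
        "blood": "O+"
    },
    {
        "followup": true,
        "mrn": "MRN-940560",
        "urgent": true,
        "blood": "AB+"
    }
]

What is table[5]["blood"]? "AB+"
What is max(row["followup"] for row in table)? True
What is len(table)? 6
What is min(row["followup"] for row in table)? False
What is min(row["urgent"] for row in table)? False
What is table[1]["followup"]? True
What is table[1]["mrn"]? "MRN-723114"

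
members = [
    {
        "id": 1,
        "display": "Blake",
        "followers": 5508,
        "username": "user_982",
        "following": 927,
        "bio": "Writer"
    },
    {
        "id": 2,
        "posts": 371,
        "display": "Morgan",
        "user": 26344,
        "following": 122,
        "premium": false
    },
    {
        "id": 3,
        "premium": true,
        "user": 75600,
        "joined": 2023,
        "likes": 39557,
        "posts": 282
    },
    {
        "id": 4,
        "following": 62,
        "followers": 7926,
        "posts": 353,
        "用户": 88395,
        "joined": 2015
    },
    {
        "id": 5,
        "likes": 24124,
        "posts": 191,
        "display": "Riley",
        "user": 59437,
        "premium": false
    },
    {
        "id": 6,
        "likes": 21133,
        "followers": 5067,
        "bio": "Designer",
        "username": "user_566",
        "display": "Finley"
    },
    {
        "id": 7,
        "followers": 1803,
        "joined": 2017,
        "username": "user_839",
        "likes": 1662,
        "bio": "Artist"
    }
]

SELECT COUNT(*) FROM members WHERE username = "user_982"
1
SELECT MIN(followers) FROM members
1803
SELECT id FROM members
[1, 2, 3, 4, 5, 6, 7]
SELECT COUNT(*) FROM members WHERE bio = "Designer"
1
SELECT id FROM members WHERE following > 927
[]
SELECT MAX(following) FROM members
927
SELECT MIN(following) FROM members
62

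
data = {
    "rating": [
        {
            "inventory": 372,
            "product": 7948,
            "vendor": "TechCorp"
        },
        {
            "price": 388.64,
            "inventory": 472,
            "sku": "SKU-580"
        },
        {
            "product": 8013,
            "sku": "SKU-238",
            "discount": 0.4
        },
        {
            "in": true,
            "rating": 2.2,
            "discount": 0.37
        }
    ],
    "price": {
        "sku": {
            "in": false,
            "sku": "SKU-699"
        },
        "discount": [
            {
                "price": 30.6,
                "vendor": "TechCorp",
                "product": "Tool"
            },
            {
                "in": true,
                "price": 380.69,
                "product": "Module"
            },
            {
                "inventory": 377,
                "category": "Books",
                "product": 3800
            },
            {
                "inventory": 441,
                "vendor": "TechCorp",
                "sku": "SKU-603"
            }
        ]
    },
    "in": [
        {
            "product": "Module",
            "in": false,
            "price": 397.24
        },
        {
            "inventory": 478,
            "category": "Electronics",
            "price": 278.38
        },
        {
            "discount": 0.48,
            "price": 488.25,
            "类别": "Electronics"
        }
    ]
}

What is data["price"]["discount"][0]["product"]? "Tool"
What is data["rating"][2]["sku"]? "SKU-238"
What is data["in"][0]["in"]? False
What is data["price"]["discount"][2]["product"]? 3800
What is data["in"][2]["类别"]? "Electronics"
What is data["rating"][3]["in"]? True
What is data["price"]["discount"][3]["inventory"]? 441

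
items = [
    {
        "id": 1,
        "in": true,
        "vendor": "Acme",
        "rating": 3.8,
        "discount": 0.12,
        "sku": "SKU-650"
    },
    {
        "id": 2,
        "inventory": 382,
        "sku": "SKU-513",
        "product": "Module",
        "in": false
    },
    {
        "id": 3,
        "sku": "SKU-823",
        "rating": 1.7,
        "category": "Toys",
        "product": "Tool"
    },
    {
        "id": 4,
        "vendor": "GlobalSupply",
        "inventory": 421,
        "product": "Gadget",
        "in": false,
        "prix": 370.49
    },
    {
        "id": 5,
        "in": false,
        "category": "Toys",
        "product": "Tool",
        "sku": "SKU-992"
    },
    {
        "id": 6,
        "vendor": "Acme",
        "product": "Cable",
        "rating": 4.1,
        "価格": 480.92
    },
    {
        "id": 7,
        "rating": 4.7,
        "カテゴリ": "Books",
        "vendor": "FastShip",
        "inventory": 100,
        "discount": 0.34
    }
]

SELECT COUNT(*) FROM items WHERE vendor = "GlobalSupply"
1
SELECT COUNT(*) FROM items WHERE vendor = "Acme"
2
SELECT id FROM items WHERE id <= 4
[1, 2, 3, 4]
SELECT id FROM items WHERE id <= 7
[1, 2, 3, 4, 5, 6, 7]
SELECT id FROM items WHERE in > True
[]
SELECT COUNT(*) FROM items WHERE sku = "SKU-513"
1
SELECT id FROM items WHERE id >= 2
[2, 3, 4, 5, 6, 7]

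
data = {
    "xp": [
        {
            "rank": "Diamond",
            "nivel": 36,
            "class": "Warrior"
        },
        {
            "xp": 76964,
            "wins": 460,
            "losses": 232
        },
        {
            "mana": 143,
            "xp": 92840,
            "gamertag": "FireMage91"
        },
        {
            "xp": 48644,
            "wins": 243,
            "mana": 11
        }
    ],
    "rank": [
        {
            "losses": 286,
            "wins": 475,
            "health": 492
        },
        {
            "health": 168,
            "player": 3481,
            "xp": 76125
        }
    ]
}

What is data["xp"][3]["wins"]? 243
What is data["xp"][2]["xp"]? 92840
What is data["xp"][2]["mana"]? 143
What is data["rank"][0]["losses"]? 286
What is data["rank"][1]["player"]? 3481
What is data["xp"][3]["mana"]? 11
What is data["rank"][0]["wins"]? 475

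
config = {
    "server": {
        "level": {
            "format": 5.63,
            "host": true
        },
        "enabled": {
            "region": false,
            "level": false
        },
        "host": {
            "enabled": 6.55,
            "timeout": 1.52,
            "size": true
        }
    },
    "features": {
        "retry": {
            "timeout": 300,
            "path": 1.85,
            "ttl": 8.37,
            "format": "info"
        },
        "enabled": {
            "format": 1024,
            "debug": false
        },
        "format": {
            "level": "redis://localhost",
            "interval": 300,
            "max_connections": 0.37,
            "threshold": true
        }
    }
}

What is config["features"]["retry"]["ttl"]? 8.37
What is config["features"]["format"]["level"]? "redis://localhost"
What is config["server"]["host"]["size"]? True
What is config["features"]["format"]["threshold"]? True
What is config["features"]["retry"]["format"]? "info"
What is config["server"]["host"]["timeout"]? 1.52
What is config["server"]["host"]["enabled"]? 6.55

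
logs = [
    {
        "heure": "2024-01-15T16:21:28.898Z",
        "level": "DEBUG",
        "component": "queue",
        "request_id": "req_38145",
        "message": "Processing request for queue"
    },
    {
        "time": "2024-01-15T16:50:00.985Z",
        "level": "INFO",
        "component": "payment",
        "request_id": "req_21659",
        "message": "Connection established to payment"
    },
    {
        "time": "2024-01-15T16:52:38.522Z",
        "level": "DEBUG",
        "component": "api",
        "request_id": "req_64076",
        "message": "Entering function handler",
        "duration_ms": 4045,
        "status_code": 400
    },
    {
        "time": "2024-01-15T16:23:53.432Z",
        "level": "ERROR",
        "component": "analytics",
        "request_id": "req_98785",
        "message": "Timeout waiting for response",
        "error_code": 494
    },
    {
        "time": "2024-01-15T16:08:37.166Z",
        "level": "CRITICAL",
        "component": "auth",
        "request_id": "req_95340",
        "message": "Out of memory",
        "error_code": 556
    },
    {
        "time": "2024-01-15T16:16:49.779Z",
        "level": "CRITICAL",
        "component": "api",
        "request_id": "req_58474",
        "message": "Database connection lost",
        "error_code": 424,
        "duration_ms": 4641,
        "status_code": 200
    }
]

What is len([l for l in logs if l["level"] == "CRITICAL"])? 2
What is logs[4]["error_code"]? 556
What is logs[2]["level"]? "DEBUG"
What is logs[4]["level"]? "CRITICAL"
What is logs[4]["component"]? "auth"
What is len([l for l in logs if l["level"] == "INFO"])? 1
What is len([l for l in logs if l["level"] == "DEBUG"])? 2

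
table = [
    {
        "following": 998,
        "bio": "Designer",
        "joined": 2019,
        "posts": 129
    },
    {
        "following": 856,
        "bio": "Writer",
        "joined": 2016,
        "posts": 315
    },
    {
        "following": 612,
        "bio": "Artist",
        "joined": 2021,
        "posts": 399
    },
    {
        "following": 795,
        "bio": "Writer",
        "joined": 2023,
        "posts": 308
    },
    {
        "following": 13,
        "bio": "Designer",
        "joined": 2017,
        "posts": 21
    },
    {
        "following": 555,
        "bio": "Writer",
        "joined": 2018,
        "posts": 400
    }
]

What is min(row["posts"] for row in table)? 21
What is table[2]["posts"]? 399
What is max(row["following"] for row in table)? 998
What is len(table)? 6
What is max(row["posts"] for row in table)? 400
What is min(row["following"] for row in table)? 13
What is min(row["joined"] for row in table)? 2016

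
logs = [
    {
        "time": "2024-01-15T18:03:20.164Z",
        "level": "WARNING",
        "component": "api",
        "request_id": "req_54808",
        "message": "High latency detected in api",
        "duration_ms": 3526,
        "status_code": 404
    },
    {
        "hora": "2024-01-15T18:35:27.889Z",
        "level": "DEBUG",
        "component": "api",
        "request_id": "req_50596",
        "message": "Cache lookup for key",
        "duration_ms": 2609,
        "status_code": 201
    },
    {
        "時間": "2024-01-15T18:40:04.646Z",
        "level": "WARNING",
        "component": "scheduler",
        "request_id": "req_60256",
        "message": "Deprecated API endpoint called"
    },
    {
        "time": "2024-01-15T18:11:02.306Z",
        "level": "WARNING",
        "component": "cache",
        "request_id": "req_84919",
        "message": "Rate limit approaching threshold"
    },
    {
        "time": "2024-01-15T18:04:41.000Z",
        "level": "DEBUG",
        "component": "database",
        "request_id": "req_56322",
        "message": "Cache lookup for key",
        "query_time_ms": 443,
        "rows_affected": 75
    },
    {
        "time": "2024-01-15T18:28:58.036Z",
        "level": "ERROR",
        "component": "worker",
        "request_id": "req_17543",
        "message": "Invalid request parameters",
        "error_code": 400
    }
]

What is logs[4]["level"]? "DEBUG"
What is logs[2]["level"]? "WARNING"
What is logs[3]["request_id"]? "req_84919"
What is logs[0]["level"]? "WARNING"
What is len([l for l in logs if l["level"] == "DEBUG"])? 2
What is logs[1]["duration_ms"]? 2609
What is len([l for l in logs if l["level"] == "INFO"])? 0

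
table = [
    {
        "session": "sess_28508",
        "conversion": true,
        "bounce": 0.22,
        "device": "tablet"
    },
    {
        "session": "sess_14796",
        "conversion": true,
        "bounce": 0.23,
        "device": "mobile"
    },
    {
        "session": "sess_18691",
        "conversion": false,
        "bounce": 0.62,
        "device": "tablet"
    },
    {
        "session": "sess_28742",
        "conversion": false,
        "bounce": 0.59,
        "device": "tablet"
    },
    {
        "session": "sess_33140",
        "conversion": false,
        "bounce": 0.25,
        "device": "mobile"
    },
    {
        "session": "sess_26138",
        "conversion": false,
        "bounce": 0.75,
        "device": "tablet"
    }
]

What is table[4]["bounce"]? 0.25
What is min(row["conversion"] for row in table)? False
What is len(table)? 6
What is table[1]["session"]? "sess_14796"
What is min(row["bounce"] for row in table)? 0.22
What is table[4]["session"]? "sess_33140"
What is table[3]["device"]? "tablet"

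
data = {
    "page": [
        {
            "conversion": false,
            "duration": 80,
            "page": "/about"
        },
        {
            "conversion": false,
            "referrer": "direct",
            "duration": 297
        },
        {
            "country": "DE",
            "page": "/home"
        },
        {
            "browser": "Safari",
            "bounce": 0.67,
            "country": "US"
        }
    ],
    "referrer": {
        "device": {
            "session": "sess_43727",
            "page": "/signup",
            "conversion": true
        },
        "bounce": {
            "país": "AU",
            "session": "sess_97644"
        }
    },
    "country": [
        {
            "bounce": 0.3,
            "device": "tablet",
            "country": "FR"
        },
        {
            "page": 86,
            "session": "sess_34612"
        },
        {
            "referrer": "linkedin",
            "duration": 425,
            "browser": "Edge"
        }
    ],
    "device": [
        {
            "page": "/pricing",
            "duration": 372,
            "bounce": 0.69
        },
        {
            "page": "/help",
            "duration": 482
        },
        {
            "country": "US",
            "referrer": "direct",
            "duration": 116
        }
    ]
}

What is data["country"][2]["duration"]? 425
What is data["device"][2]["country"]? "US"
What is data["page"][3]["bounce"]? 0.67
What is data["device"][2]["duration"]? 116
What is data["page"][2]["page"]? "/home"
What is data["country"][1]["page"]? 86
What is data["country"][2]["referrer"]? "linkedin"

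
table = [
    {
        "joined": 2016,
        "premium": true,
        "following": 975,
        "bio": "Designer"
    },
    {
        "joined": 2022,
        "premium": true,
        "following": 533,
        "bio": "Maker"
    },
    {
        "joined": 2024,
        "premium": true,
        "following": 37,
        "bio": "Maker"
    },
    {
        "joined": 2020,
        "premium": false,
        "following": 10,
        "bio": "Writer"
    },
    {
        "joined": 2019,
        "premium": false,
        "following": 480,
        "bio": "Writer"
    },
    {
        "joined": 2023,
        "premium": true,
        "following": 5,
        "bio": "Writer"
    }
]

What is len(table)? 6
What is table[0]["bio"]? "Designer"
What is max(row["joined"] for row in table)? 2024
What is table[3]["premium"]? False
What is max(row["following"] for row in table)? 975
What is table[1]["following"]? 533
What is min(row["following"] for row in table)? 5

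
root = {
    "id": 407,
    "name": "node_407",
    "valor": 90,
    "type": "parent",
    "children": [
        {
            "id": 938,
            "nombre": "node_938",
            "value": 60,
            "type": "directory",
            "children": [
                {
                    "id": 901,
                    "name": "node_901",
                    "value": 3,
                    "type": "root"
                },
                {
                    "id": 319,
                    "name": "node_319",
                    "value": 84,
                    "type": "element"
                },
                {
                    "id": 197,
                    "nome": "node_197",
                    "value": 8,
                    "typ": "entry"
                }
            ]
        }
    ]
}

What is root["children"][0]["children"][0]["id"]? 901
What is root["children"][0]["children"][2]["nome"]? "node_197"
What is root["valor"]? 90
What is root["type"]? "parent"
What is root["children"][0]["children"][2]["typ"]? "entry"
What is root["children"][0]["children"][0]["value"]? 3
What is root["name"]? "node_407"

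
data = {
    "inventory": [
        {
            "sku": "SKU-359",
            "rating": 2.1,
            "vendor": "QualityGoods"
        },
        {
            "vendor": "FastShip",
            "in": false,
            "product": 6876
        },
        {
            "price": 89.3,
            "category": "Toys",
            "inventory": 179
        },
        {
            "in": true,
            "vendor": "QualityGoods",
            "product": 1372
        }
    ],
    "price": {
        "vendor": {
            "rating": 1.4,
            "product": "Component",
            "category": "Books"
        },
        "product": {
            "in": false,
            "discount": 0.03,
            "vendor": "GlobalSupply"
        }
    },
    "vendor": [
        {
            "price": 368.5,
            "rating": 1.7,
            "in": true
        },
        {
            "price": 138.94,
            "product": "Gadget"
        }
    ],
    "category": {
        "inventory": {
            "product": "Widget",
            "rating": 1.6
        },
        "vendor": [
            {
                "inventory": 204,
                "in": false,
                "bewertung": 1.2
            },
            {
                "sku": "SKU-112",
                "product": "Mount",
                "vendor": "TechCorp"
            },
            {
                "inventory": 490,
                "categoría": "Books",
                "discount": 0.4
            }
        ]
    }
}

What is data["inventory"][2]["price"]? 89.3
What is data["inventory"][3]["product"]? 1372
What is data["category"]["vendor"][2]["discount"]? 0.4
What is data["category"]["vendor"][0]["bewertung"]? 1.2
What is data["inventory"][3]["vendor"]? "QualityGoods"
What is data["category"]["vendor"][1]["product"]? "Mount"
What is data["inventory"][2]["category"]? "Toys"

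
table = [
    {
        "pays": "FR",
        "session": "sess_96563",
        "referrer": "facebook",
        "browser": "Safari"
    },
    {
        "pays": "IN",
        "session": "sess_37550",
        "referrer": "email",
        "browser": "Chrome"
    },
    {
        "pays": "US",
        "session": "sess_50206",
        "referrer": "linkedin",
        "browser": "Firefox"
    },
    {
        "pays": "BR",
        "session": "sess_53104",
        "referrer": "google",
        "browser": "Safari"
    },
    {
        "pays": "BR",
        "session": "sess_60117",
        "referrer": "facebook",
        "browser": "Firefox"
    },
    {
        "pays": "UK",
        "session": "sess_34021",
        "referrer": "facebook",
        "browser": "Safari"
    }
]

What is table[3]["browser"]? "Safari"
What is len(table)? 6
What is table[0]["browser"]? "Safari"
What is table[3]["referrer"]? "google"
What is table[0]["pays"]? "FR"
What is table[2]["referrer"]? "linkedin"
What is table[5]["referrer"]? "facebook"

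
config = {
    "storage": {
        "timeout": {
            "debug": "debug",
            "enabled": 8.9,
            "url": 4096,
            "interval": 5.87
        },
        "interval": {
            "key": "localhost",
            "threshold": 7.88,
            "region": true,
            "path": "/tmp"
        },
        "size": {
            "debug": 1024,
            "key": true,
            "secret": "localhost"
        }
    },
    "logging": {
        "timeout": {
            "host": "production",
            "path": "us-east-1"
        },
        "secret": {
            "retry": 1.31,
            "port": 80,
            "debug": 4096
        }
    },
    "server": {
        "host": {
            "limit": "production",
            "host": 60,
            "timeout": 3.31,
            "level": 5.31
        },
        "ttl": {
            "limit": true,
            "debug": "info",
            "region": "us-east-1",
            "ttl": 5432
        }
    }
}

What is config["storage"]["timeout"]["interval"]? 5.87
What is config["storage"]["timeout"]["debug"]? "debug"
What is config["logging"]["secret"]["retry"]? 1.31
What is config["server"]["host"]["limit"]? "production"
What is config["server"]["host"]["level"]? 5.31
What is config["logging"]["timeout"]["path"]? "us-east-1"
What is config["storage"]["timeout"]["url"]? 4096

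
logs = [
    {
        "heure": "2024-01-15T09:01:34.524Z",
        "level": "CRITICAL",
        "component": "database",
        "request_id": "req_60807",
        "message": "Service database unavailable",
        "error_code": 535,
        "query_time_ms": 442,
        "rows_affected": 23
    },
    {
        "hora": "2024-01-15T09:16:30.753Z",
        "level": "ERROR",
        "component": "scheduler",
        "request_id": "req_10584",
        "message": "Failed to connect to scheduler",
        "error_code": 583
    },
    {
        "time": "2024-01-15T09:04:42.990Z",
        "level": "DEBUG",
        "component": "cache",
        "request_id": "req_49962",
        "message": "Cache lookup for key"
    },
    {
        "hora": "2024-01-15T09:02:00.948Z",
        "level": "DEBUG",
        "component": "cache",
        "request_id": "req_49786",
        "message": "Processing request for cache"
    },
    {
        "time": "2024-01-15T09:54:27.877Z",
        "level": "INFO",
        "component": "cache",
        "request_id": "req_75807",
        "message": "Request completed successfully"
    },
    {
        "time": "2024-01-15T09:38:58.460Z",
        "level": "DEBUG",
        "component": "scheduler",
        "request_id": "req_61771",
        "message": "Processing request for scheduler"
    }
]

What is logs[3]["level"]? "DEBUG"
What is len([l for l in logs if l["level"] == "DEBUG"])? 3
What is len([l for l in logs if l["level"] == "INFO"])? 1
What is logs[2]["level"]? "DEBUG"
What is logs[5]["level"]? "DEBUG"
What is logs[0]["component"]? "database"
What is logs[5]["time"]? "2024-01-15T09:38:58.460Z"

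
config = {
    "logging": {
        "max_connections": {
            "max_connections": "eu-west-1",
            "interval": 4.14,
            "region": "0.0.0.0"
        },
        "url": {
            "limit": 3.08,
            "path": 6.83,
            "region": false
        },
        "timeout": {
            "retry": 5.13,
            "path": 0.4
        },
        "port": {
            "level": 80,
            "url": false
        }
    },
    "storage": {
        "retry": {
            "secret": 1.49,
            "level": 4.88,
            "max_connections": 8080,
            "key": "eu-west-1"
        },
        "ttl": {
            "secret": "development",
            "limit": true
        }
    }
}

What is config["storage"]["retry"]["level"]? 4.88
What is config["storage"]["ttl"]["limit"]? True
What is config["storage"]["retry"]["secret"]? 1.49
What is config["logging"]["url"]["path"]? 6.83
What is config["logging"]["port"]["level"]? 80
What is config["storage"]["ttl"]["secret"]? "development"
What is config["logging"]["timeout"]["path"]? 0.4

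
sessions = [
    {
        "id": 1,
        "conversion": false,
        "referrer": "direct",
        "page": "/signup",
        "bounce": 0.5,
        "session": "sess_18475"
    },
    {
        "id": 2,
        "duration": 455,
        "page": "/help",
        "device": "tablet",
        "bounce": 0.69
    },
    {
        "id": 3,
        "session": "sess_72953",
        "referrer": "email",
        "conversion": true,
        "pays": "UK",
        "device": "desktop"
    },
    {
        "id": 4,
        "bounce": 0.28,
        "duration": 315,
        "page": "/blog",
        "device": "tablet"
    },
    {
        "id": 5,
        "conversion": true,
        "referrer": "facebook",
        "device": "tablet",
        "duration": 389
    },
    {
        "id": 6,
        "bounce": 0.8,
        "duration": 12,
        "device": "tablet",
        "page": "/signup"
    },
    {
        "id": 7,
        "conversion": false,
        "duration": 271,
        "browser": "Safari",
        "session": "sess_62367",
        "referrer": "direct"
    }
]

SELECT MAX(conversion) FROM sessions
True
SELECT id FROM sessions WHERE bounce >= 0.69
[2, 6]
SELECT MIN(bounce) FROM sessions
0.28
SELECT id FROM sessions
[1, 2, 3, 4, 5, 6, 7]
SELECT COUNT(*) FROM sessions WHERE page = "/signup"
2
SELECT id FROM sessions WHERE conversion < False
[]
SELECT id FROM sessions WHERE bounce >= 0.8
[6]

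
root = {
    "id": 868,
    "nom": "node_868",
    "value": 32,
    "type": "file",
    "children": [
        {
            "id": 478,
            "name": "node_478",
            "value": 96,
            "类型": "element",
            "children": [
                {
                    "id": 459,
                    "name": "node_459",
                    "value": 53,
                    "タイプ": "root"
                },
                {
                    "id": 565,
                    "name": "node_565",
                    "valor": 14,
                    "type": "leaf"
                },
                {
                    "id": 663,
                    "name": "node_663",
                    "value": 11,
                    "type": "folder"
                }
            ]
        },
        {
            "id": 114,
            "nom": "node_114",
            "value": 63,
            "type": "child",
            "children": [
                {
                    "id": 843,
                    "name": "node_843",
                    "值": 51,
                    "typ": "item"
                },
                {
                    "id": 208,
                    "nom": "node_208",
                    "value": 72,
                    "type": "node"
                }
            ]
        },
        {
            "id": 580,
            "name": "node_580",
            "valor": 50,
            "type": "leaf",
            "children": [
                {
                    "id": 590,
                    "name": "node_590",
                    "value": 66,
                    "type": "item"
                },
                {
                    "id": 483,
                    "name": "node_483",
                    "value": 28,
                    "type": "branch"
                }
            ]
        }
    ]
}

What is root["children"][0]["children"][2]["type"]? "folder"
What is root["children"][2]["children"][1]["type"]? "branch"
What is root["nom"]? "node_868"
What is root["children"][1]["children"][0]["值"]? 51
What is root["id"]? 868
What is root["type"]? "file"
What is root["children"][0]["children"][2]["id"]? 663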